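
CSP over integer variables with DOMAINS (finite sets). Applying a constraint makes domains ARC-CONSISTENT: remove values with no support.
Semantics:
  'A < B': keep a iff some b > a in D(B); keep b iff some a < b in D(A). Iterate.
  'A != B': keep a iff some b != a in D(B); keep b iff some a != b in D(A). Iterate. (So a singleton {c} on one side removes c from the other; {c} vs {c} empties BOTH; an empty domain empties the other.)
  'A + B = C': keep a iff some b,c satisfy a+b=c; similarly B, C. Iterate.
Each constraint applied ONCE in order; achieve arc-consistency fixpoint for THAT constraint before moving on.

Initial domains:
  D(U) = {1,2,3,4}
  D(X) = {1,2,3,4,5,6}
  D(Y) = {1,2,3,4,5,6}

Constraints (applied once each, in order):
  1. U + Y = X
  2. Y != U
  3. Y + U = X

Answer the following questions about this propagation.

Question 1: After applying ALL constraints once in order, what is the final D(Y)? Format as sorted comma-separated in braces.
Constraint 1 (U + Y = X) on D(U)={1,2,3,4} D(Y)={1,2,3,4,5,6} D(X)={1,2,3,4,5,6}: Y {1,2,3,4,5,6}->{1,2,3,4,5}; X {1,2,3,4,5,6}->{2,3,4,5,6}
Constraint 2 (Y != U) on D(Y)={1,2,3,4,5} D(U)={1,2,3,4}: no change
Constraint 3 (Y + U = X) on D(Y)={1,2,3,4,5} D(U)={1,2,3,4} D(X)={2,3,4,5,6}: no change
So after all 3 constraints: D(Y) = {1,2,3,4,5}

Answer: {1,2,3,4,5}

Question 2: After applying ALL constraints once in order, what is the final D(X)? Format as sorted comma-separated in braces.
Answer: {2,3,4,5,6}

Derivation:
Constraint 1 (U + Y = X) on D(U)={1,2,3,4} D(Y)={1,2,3,4,5,6} D(X)={1,2,3,4,5,6}: Y {1,2,3,4,5,6}->{1,2,3,4,5}; X {1,2,3,4,5,6}->{2,3,4,5,6}
Constraint 2 (Y != U) on D(Y)={1,2,3,4,5} D(U)={1,2,3,4}: no change
Constraint 3 (Y + U = X) on D(Y)={1,2,3,4,5} D(U)={1,2,3,4} D(X)={2,3,4,5,6}: no change
So after all 3 constraints: D(X) = {2,3,4,5,6}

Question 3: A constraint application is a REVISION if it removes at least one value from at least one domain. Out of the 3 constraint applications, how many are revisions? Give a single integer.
Constraint 1 (U + Y = X) on D(U)={1,2,3,4} D(Y)={1,2,3,4,5,6} D(X)={1,2,3,4,5,6}: Y {1,2,3,4,5,6}->{1,2,3,4,5}; X {1,2,3,4,5,6}->{2,3,4,5,6} => REVISION
Constraint 2 (Y != U) on D(Y)={1,2,3,4,5} D(U)={1,2,3,4}: no change => not a revision
Constraint 3 (Y + U = X) on D(Y)={1,2,3,4,5} D(U)={1,2,3,4} D(X)={2,3,4,5,6}: no change => not a revision
Total revisions = 1

Answer: 1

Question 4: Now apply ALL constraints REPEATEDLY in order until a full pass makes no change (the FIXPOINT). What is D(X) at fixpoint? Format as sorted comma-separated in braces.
Answer: {2,3,4,5,6}

Derivation:
pass 0 (initial): D(X)={1,2,3,4,5,6}
pass 1: X {1,2,3,4,5,6}->{2,3,4,5,6}; Y {1,2,3,4,5,6}->{1,2,3,4,5}
pass 2: no change
Fixpoint after 2 passes: D(X) = {2,3,4,5,6}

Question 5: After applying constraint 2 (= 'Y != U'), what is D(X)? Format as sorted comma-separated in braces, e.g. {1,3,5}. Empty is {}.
Constraint 1 (U + Y = X) on D(U)={1,2,3,4} D(Y)={1,2,3,4,5,6} D(X)={1,2,3,4,5,6}: Y {1,2,3,4,5,6}->{1,2,3,4,5}; X {1,2,3,4,5,6}->{2,3,4,5,6}
Constraint 2 (Y != U) on D(Y)={1,2,3,4,5} D(U)={1,2,3,4}: no change
So after constraint 2: D(X) = {2,3,4,5,6}

Answer: {2,3,4,5,6}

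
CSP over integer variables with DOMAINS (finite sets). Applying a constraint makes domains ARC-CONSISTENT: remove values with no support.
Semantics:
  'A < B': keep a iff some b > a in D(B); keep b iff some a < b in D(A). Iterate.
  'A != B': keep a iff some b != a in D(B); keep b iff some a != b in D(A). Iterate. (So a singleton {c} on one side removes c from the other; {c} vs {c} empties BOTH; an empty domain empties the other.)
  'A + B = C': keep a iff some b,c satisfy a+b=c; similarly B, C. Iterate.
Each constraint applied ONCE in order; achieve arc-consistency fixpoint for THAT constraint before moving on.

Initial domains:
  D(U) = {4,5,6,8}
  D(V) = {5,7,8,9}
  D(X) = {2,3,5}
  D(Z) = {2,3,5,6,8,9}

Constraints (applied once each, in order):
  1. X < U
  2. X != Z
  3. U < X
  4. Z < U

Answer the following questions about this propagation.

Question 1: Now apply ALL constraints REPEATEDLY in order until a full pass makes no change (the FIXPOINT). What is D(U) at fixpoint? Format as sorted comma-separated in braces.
Answer: {}

Derivation:
pass 0 (initial): D(U)={4,5,6,8}
pass 1: U {4,5,6,8}->{4}; X {2,3,5}->{5}; Z {2,3,5,6,8,9}->{2,3}
pass 2: U {4}->{}; X {5}->{}; Z {2,3}->{}
pass 3: no change
Fixpoint after 3 passes: D(U) = {}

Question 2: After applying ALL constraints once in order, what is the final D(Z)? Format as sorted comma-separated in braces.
Answer: {2,3}

Derivation:
Constraint 1 (X < U) on D(X)={2,3,5} D(U)={4,5,6,8}: no change
Constraint 2 (X != Z) on D(X)={2,3,5} D(Z)={2,3,5,6,8,9}: no change
Constraint 3 (U < X) on D(U)={4,5,6,8} D(X)={2,3,5}: U {4,5,6,8}->{4}; X {2,3,5}->{5}
Constraint 4 (Z < U) on D(Z)={2,3,5,6,8,9} D(U)={4}: Z {2,3,5,6,8,9}->{2,3}
So after all 4 constraints: D(Z) = {2,3}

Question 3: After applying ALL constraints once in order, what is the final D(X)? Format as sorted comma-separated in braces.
Constraint 1 (X < U) on D(X)={2,3,5} D(U)={4,5,6,8}: no change
Constraint 2 (X != Z) on D(X)={2,3,5} D(Z)={2,3,5,6,8,9}: no change
Constraint 3 (U < X) on D(U)={4,5,6,8} D(X)={2,3,5}: U {4,5,6,8}->{4}; X {2,3,5}->{5}
Constraint 4 (Z < U) on D(Z)={2,3,5,6,8,9} D(U)={4}: Z {2,3,5,6,8,9}->{2,3}
So after all 4 constraints: D(X) = {5}

Answer: {5}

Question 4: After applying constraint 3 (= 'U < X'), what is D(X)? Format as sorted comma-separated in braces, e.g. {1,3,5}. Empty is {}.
Answer: {5}

Derivation:
Constraint 1 (X < U) on D(X)={2,3,5} D(U)={4,5,6,8}: no change
Constraint 2 (X != Z) on D(X)={2,3,5} D(Z)={2,3,5,6,8,9}: no change
Constraint 3 (U < X) on D(U)={4,5,6,8} D(X)={2,3,5}: U {4,5,6,8}->{4}; X {2,3,5}->{5}
So after constraint 3: D(X) = {5}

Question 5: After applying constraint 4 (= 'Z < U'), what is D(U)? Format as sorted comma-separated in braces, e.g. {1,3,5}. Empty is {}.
Constraint 1 (X < U) on D(X)={2,3,5} D(U)={4,5,6,8}: no change
Constraint 2 (X != Z) on D(X)={2,3,5} D(Z)={2,3,5,6,8,9}: no change
Constraint 3 (U < X) on D(U)={4,5,6,8} D(X)={2,3,5}: U {4,5,6,8}->{4}; X {2,3,5}->{5}
Constraint 4 (Z < U) on D(Z)={2,3,5,6,8,9} D(U)={4}: Z {2,3,5,6,8,9}->{2,3}
So after constraint 4: D(U) = {4}

Answer: {4}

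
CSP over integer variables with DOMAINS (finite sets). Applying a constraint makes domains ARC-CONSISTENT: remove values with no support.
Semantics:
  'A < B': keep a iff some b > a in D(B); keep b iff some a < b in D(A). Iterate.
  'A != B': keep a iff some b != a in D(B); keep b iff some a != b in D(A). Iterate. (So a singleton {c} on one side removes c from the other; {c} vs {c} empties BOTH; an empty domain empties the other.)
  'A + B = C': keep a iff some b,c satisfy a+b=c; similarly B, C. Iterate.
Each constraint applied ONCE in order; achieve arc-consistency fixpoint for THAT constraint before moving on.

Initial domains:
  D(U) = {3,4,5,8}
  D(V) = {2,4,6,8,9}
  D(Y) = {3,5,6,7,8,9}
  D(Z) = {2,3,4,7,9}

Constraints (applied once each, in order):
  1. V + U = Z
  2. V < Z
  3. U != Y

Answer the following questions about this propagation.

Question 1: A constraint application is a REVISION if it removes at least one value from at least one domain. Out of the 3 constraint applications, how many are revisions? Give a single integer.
Constraint 1 (V + U = Z) on D(V)={2,4,6,8,9} D(U)={3,4,5,8} D(Z)={2,3,4,7,9}: V {2,4,6,8,9}->{2,4,6}; U {3,4,5,8}->{3,5}; Z {2,3,4,7,9}->{7,9} => REVISION
Constraint 2 (V < Z) on D(V)={2,4,6} D(Z)={7,9}: no change => not a revision
Constraint 3 (U != Y) on D(U)={3,5} D(Y)={3,5,6,7,8,9}: no change => not a revision
Total revisions = 1

Answer: 1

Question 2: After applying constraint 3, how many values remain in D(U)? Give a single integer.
Constraint 1 (V + U = Z) on D(V)={2,4,6,8,9} D(U)={3,4,5,8} D(Z)={2,3,4,7,9}: V {2,4,6,8,9}->{2,4,6}; U {3,4,5,8}->{3,5}; Z {2,3,4,7,9}->{7,9}
Constraint 2 (V < Z) on D(V)={2,4,6} D(Z)={7,9}: no change
Constraint 3 (U != Y) on D(U)={3,5} D(Y)={3,5,6,7,8,9}: no change
So after constraint 3: D(U)={3,5}, size = 2

Answer: 2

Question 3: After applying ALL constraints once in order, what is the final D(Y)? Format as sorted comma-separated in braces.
Answer: {3,5,6,7,8,9}

Derivation:
Constraint 1 (V + U = Z) on D(V)={2,4,6,8,9} D(U)={3,4,5,8} D(Z)={2,3,4,7,9}: V {2,4,6,8,9}->{2,4,6}; U {3,4,5,8}->{3,5}; Z {2,3,4,7,9}->{7,9}
Constraint 2 (V < Z) on D(V)={2,4,6} D(Z)={7,9}: no change
Constraint 3 (U != Y) on D(U)={3,5} D(Y)={3,5,6,7,8,9}: no change
So after all 3 constraints: D(Y) = {3,5,6,7,8,9}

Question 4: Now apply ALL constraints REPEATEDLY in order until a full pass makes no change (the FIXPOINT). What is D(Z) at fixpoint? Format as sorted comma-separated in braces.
Answer: {7,9}

Derivation:
pass 0 (initial): D(Z)={2,3,4,7,9}
pass 1: U {3,4,5,8}->{3,5}; V {2,4,6,8,9}->{2,4,6}; Z {2,3,4,7,9}->{7,9}
pass 2: no change
Fixpoint after 2 passes: D(Z) = {7,9}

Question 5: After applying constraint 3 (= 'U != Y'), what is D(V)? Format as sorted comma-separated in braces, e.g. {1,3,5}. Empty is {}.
Answer: {2,4,6}

Derivation:
Constraint 1 (V + U = Z) on D(V)={2,4,6,8,9} D(U)={3,4,5,8} D(Z)={2,3,4,7,9}: V {2,4,6,8,9}->{2,4,6}; U {3,4,5,8}->{3,5}; Z {2,3,4,7,9}->{7,9}
Constraint 2 (V < Z) on D(V)={2,4,6} D(Z)={7,9}: no change
Constraint 3 (U != Y) on D(U)={3,5} D(Y)={3,5,6,7,8,9}: no change
So after constraint 3: D(V) = {2,4,6}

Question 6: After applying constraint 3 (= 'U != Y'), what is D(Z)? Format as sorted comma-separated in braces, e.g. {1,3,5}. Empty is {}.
Answer: {7,9}

Derivation:
Constraint 1 (V + U = Z) on D(V)={2,4,6,8,9} D(U)={3,4,5,8} D(Z)={2,3,4,7,9}: V {2,4,6,8,9}->{2,4,6}; U {3,4,5,8}->{3,5}; Z {2,3,4,7,9}->{7,9}
Constraint 2 (V < Z) on D(V)={2,4,6} D(Z)={7,9}: no change
Constraint 3 (U != Y) on D(U)={3,5} D(Y)={3,5,6,7,8,9}: no change
So after constraint 3: D(Z) = {7,9}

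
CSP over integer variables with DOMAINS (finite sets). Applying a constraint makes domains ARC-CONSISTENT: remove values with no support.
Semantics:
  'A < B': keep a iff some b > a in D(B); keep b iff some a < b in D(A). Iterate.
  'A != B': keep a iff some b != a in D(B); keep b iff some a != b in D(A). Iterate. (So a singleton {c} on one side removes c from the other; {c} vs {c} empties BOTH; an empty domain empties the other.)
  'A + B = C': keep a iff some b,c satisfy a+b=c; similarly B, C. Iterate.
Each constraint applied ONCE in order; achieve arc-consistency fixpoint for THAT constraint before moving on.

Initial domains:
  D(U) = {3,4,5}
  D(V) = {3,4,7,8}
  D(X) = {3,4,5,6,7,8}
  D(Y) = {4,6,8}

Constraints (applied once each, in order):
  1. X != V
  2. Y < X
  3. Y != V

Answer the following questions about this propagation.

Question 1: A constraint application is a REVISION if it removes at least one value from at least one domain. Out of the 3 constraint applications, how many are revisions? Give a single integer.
Answer: 1

Derivation:
Constraint 1 (X != V) on D(X)={3,4,5,6,7,8} D(V)={3,4,7,8}: no change => not a revision
Constraint 2 (Y < X) on D(Y)={4,6,8} D(X)={3,4,5,6,7,8}: Y {4,6,8}->{4,6}; X {3,4,5,6,7,8}->{5,6,7,8} => REVISION
Constraint 3 (Y != V) on D(Y)={4,6} D(V)={3,4,7,8}: no change => not a revision
Total revisions = 1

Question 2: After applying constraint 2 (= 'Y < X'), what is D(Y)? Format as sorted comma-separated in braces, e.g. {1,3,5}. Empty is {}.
Answer: {4,6}

Derivation:
Constraint 1 (X != V) on D(X)={3,4,5,6,7,8} D(V)={3,4,7,8}: no change
Constraint 2 (Y < X) on D(Y)={4,6,8} D(X)={3,4,5,6,7,8}: Y {4,6,8}->{4,6}; X {3,4,5,6,7,8}->{5,6,7,8}
So after constraint 2: D(Y) = {4,6}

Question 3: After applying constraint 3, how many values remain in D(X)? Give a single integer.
Constraint 1 (X != V) on D(X)={3,4,5,6,7,8} D(V)={3,4,7,8}: no change
Constraint 2 (Y < X) on D(Y)={4,6,8} D(X)={3,4,5,6,7,8}: Y {4,6,8}->{4,6}; X {3,4,5,6,7,8}->{5,6,7,8}
Constraint 3 (Y != V) on D(Y)={4,6} D(V)={3,4,7,8}: no change
So after constraint 3: D(X)={5,6,7,8}, size = 4

Answer: 4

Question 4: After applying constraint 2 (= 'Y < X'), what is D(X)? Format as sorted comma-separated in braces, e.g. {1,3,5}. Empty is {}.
Constraint 1 (X != V) on D(X)={3,4,5,6,7,8} D(V)={3,4,7,8}: no change
Constraint 2 (Y < X) on D(Y)={4,6,8} D(X)={3,4,5,6,7,8}: Y {4,6,8}->{4,6}; X {3,4,5,6,7,8}->{5,6,7,8}
So after constraint 2: D(X) = {5,6,7,8}

Answer: {5,6,7,8}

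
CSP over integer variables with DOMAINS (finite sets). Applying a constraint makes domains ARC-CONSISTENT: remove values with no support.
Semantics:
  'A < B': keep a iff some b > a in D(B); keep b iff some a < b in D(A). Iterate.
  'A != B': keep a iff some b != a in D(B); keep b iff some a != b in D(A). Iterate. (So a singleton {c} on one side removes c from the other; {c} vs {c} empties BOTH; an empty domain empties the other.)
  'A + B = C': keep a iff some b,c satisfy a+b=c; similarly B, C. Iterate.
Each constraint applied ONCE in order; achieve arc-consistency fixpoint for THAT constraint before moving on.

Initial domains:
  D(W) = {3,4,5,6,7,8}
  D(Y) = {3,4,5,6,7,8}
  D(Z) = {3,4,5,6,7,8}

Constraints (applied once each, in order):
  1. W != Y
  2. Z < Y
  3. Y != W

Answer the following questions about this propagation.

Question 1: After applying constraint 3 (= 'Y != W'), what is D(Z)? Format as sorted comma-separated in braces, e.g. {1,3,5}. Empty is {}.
Constraint 1 (W != Y) on D(W)={3,4,5,6,7,8} D(Y)={3,4,5,6,7,8}: no change
Constraint 2 (Z < Y) on D(Z)={3,4,5,6,7,8} D(Y)={3,4,5,6,7,8}: Z {3,4,5,6,7,8}->{3,4,5,6,7}; Y {3,4,5,6,7,8}->{4,5,6,7,8}
Constraint 3 (Y != W) on D(Y)={4,5,6,7,8} D(W)={3,4,5,6,7,8}: no change
So after constraint 3: D(Z) = {3,4,5,6,7}

Answer: {3,4,5,6,7}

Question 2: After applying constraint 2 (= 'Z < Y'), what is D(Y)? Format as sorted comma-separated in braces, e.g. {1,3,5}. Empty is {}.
Constraint 1 (W != Y) on D(W)={3,4,5,6,7,8} D(Y)={3,4,5,6,7,8}: no change
Constraint 2 (Z < Y) on D(Z)={3,4,5,6,7,8} D(Y)={3,4,5,6,7,8}: Z {3,4,5,6,7,8}->{3,4,5,6,7}; Y {3,4,5,6,7,8}->{4,5,6,7,8}
So after constraint 2: D(Y) = {4,5,6,7,8}

Answer: {4,5,6,7,8}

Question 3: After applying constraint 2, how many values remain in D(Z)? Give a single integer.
Answer: 5

Derivation:
Constraint 1 (W != Y) on D(W)={3,4,5,6,7,8} D(Y)={3,4,5,6,7,8}: no change
Constraint 2 (Z < Y) on D(Z)={3,4,5,6,7,8} D(Y)={3,4,5,6,7,8}: Z {3,4,5,6,7,8}->{3,4,5,6,7}; Y {3,4,5,6,7,8}->{4,5,6,7,8}
So after constraint 2: D(Z)={3,4,5,6,7}, size = 5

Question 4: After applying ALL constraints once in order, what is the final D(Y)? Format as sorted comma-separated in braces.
Answer: {4,5,6,7,8}

Derivation:
Constraint 1 (W != Y) on D(W)={3,4,5,6,7,8} D(Y)={3,4,5,6,7,8}: no change
Constraint 2 (Z < Y) on D(Z)={3,4,5,6,7,8} D(Y)={3,4,5,6,7,8}: Z {3,4,5,6,7,8}->{3,4,5,6,7}; Y {3,4,5,6,7,8}->{4,5,6,7,8}
Constraint 3 (Y != W) on D(Y)={4,5,6,7,8} D(W)={3,4,5,6,7,8}: no change
So after all 3 constraints: D(Y) = {4,5,6,7,8}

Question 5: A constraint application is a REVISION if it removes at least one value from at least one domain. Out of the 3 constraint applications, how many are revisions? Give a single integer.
Constraint 1 (W != Y) on D(W)={3,4,5,6,7,8} D(Y)={3,4,5,6,7,8}: no change => not a revision
Constraint 2 (Z < Y) on D(Z)={3,4,5,6,7,8} D(Y)={3,4,5,6,7,8}: Z {3,4,5,6,7,8}->{3,4,5,6,7}; Y {3,4,5,6,7,8}->{4,5,6,7,8} => REVISION
Constraint 3 (Y != W) on D(Y)={4,5,6,7,8} D(W)={3,4,5,6,7,8}: no change => not a revision
Total revisions = 1

Answer: 1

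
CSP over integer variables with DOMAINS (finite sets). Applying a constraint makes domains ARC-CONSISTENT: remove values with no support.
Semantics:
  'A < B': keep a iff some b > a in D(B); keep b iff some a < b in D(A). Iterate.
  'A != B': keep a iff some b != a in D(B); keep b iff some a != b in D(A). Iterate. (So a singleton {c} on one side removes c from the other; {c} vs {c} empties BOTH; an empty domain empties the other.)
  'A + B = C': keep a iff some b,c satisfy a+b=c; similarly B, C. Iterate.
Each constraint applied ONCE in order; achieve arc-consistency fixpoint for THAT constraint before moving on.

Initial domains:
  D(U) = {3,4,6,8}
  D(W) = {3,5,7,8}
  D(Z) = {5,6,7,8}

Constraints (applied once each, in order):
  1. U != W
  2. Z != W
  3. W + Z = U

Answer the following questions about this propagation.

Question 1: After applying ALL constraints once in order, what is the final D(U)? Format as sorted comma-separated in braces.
Constraint 1 (U != W) on D(U)={3,4,6,8} D(W)={3,5,7,8}: no change
Constraint 2 (Z != W) on D(Z)={5,6,7,8} D(W)={3,5,7,8}: no change
Constraint 3 (W + Z = U) on D(W)={3,5,7,8} D(Z)={5,6,7,8} D(U)={3,4,6,8}: W {3,5,7,8}->{3}; Z {5,6,7,8}->{5}; U {3,4,6,8}->{8}
So after all 3 constraints: D(U) = {8}

Answer: {8}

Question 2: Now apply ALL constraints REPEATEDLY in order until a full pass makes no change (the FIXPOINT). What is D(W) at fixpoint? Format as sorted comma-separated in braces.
pass 0 (initial): D(W)={3,5,7,8}
pass 1: U {3,4,6,8}->{8}; W {3,5,7,8}->{3}; Z {5,6,7,8}->{5}
pass 2: no change
Fixpoint after 2 passes: D(W) = {3}

Answer: {3}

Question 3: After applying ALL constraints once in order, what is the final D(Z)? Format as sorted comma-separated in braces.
Constraint 1 (U != W) on D(U)={3,4,6,8} D(W)={3,5,7,8}: no change
Constraint 2 (Z != W) on D(Z)={5,6,7,8} D(W)={3,5,7,8}: no change
Constraint 3 (W + Z = U) on D(W)={3,5,7,8} D(Z)={5,6,7,8} D(U)={3,4,6,8}: W {3,5,7,8}->{3}; Z {5,6,7,8}->{5}; U {3,4,6,8}->{8}
So after all 3 constraints: D(Z) = {5}

Answer: {5}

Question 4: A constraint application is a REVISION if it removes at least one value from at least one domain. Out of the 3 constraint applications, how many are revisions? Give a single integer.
Answer: 1

Derivation:
Constraint 1 (U != W) on D(U)={3,4,6,8} D(W)={3,5,7,8}: no change => not a revision
Constraint 2 (Z != W) on D(Z)={5,6,7,8} D(W)={3,5,7,8}: no change => not a revision
Constraint 3 (W + Z = U) on D(W)={3,5,7,8} D(Z)={5,6,7,8} D(U)={3,4,6,8}: W {3,5,7,8}->{3}; Z {5,6,7,8}->{5}; U {3,4,6,8}->{8} => REVISION
Total revisions = 1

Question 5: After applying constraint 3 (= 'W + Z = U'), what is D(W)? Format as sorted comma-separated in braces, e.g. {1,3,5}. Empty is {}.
Answer: {3}

Derivation:
Constraint 1 (U != W) on D(U)={3,4,6,8} D(W)={3,5,7,8}: no change
Constraint 2 (Z != W) on D(Z)={5,6,7,8} D(W)={3,5,7,8}: no change
Constraint 3 (W + Z = U) on D(W)={3,5,7,8} D(Z)={5,6,7,8} D(U)={3,4,6,8}: W {3,5,7,8}->{3}; Z {5,6,7,8}->{5}; U {3,4,6,8}->{8}
So after constraint 3: D(W) = {3}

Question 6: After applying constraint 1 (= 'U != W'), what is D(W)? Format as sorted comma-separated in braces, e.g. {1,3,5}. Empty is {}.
Answer: {3,5,7,8}

Derivation:
Constraint 1 (U != W) on D(U)={3,4,6,8} D(W)={3,5,7,8}: no change
So after constraint 1: D(W) = {3,5,7,8}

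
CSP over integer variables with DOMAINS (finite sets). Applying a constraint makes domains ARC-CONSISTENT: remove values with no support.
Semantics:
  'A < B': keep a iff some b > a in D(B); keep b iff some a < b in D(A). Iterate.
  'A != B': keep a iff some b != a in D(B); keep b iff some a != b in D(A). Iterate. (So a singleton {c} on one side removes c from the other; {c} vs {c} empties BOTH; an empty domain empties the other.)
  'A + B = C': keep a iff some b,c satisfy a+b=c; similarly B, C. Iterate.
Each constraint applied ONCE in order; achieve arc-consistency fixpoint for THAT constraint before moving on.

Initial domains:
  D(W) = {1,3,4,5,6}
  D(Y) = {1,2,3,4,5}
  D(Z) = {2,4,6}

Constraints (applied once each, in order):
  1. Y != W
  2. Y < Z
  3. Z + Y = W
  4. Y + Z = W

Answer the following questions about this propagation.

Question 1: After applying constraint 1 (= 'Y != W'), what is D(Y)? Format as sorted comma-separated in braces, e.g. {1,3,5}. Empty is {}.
Answer: {1,2,3,4,5}

Derivation:
Constraint 1 (Y != W) on D(Y)={1,2,3,4,5} D(W)={1,3,4,5,6}: no change
So after constraint 1: D(Y) = {1,2,3,4,5}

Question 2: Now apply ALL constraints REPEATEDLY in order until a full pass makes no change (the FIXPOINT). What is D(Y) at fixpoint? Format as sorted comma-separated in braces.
Answer: {1,2,3}

Derivation:
pass 0 (initial): D(Y)={1,2,3,4,5}
pass 1: W {1,3,4,5,6}->{3,4,5,6}; Y {1,2,3,4,5}->{1,2,3,4}; Z {2,4,6}->{2,4}
pass 2: Y {1,2,3,4}->{1,2,3}
pass 3: no change
Fixpoint after 3 passes: D(Y) = {1,2,3}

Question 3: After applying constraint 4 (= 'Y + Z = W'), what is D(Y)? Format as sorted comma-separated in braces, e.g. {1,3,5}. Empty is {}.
Constraint 1 (Y != W) on D(Y)={1,2,3,4,5} D(W)={1,3,4,5,6}: no change
Constraint 2 (Y < Z) on D(Y)={1,2,3,4,5} D(Z)={2,4,6}: no change
Constraint 3 (Z + Y = W) on D(Z)={2,4,6} D(Y)={1,2,3,4,5} D(W)={1,3,4,5,6}: Z {2,4,6}->{2,4}; Y {1,2,3,4,5}->{1,2,3,4}; W {1,3,4,5,6}->{3,4,5,6}
Constraint 4 (Y + Z = W) on D(Y)={1,2,3,4} D(Z)={2,4} D(W)={3,4,5,6}: no change
So after constraint 4: D(Y) = {1,2,3,4}

Answer: {1,2,3,4}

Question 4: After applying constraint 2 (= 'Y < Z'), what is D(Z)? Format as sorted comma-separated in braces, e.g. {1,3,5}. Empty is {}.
Answer: {2,4,6}

Derivation:
Constraint 1 (Y != W) on D(Y)={1,2,3,4,5} D(W)={1,3,4,5,6}: no change
Constraint 2 (Y < Z) on D(Y)={1,2,3,4,5} D(Z)={2,4,6}: no change
So after constraint 2: D(Z) = {2,4,6}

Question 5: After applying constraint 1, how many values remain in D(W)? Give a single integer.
Answer: 5

Derivation:
Constraint 1 (Y != W) on D(Y)={1,2,3,4,5} D(W)={1,3,4,5,6}: no change
So after constraint 1: D(W)={1,3,4,5,6}, size = 5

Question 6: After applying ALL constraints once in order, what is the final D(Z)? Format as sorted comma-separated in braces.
Constraint 1 (Y != W) on D(Y)={1,2,3,4,5} D(W)={1,3,4,5,6}: no change
Constraint 2 (Y < Z) on D(Y)={1,2,3,4,5} D(Z)={2,4,6}: no change
Constraint 3 (Z + Y = W) on D(Z)={2,4,6} D(Y)={1,2,3,4,5} D(W)={1,3,4,5,6}: Z {2,4,6}->{2,4}; Y {1,2,3,4,5}->{1,2,3,4}; W {1,3,4,5,6}->{3,4,5,6}
Constraint 4 (Y + Z = W) on D(Y)={1,2,3,4} D(Z)={2,4} D(W)={3,4,5,6}: no change
So after all 4 constraints: D(Z) = {2,4}

Answer: {2,4}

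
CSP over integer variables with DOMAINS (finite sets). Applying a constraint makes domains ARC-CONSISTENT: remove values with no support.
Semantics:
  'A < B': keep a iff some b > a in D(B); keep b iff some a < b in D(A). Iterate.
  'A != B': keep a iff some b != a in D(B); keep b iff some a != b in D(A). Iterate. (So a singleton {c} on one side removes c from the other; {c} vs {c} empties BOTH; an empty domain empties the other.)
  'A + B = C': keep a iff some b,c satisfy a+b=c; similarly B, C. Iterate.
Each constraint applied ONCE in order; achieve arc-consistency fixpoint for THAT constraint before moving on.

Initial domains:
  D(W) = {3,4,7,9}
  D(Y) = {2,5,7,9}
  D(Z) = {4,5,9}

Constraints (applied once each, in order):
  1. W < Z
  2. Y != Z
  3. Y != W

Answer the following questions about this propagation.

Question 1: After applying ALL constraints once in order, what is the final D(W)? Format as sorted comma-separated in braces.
Constraint 1 (W < Z) on D(W)={3,4,7,9} D(Z)={4,5,9}: W {3,4,7,9}->{3,4,7}
Constraint 2 (Y != Z) on D(Y)={2,5,7,9} D(Z)={4,5,9}: no change
Constraint 3 (Y != W) on D(Y)={2,5,7,9} D(W)={3,4,7}: no change
So after all 3 constraints: D(W) = {3,4,7}

Answer: {3,4,7}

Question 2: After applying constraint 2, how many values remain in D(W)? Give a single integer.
Constraint 1 (W < Z) on D(W)={3,4,7,9} D(Z)={4,5,9}: W {3,4,7,9}->{3,4,7}
Constraint 2 (Y != Z) on D(Y)={2,5,7,9} D(Z)={4,5,9}: no change
So after constraint 2: D(W)={3,4,7}, size = 3

Answer: 3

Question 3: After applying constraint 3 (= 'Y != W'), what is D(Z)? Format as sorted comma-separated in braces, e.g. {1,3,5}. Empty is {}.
Constraint 1 (W < Z) on D(W)={3,4,7,9} D(Z)={4,5,9}: W {3,4,7,9}->{3,4,7}
Constraint 2 (Y != Z) on D(Y)={2,5,7,9} D(Z)={4,5,9}: no change
Constraint 3 (Y != W) on D(Y)={2,5,7,9} D(W)={3,4,7}: no change
So after constraint 3: D(Z) = {4,5,9}

Answer: {4,5,9}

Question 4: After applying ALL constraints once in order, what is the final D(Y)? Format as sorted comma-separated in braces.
Constraint 1 (W < Z) on D(W)={3,4,7,9} D(Z)={4,5,9}: W {3,4,7,9}->{3,4,7}
Constraint 2 (Y != Z) on D(Y)={2,5,7,9} D(Z)={4,5,9}: no change
Constraint 3 (Y != W) on D(Y)={2,5,7,9} D(W)={3,4,7}: no change
So after all 3 constraints: D(Y) = {2,5,7,9}

Answer: {2,5,7,9}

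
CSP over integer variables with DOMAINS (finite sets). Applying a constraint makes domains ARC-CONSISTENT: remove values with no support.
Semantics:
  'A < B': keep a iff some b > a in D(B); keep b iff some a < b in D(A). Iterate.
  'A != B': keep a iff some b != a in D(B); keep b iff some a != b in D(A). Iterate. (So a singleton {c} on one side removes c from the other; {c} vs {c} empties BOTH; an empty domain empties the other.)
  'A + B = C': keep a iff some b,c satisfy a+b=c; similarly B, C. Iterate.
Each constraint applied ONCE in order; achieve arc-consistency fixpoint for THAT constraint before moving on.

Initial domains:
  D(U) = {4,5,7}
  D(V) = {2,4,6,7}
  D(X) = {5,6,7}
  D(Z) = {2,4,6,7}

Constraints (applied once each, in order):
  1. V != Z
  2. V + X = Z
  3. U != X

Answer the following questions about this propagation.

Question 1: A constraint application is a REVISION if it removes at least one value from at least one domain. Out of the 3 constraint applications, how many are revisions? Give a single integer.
Answer: 2

Derivation:
Constraint 1 (V != Z) on D(V)={2,4,6,7} D(Z)={2,4,6,7}: no change => not a revision
Constraint 2 (V + X = Z) on D(V)={2,4,6,7} D(X)={5,6,7} D(Z)={2,4,6,7}: V {2,4,6,7}->{2}; X {5,6,7}->{5}; Z {2,4,6,7}->{7} => REVISION
Constraint 3 (U != X) on D(U)={4,5,7} D(X)={5}: U {4,5,7}->{4,7} => REVISION
Total revisions = 2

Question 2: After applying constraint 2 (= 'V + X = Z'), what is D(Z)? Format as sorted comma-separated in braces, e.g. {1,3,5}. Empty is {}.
Answer: {7}

Derivation:
Constraint 1 (V != Z) on D(V)={2,4,6,7} D(Z)={2,4,6,7}: no change
Constraint 2 (V + X = Z) on D(V)={2,4,6,7} D(X)={5,6,7} D(Z)={2,4,6,7}: V {2,4,6,7}->{2}; X {5,6,7}->{5}; Z {2,4,6,7}->{7}
So after constraint 2: D(Z) = {7}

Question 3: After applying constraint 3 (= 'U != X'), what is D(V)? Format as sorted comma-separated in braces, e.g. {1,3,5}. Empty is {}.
Answer: {2}

Derivation:
Constraint 1 (V != Z) on D(V)={2,4,6,7} D(Z)={2,4,6,7}: no change
Constraint 2 (V + X = Z) on D(V)={2,4,6,7} D(X)={5,6,7} D(Z)={2,4,6,7}: V {2,4,6,7}->{2}; X {5,6,7}->{5}; Z {2,4,6,7}->{7}
Constraint 3 (U != X) on D(U)={4,5,7} D(X)={5}: U {4,5,7}->{4,7}
So after constraint 3: D(V) = {2}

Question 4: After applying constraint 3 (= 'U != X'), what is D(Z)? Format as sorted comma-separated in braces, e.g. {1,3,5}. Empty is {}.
Constraint 1 (V != Z) on D(V)={2,4,6,7} D(Z)={2,4,6,7}: no change
Constraint 2 (V + X = Z) on D(V)={2,4,6,7} D(X)={5,6,7} D(Z)={2,4,6,7}: V {2,4,6,7}->{2}; X {5,6,7}->{5}; Z {2,4,6,7}->{7}
Constraint 3 (U != X) on D(U)={4,5,7} D(X)={5}: U {4,5,7}->{4,7}
So after constraint 3: D(Z) = {7}

Answer: {7}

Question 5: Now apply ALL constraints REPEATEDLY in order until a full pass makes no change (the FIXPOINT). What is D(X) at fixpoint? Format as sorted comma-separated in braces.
Answer: {5}

Derivation:
pass 0 (initial): D(X)={5,6,7}
pass 1: U {4,5,7}->{4,7}; V {2,4,6,7}->{2}; X {5,6,7}->{5}; Z {2,4,6,7}->{7}
pass 2: no change
Fixpoint after 2 passes: D(X) = {5}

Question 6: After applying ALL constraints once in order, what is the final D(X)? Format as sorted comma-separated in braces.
Answer: {5}

Derivation:
Constraint 1 (V != Z) on D(V)={2,4,6,7} D(Z)={2,4,6,7}: no change
Constraint 2 (V + X = Z) on D(V)={2,4,6,7} D(X)={5,6,7} D(Z)={2,4,6,7}: V {2,4,6,7}->{2}; X {5,6,7}->{5}; Z {2,4,6,7}->{7}
Constraint 3 (U != X) on D(U)={4,5,7} D(X)={5}: U {4,5,7}->{4,7}
So after all 3 constraints: D(X) = {5}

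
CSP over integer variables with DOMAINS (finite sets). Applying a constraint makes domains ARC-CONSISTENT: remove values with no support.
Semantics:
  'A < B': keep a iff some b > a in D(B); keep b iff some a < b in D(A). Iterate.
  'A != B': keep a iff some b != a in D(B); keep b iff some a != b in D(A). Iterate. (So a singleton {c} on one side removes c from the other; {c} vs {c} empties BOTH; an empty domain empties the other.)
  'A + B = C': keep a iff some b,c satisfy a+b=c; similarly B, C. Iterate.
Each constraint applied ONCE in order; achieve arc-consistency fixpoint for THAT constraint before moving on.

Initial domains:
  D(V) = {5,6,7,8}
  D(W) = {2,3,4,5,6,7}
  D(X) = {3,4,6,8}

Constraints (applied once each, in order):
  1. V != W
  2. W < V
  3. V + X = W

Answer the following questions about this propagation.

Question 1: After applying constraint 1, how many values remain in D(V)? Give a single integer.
Constraint 1 (V != W) on D(V)={5,6,7,8} D(W)={2,3,4,5,6,7}: no change
So after constraint 1: D(V)={5,6,7,8}, size = 4

Answer: 4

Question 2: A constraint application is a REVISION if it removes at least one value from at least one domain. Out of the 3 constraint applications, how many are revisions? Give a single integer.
Constraint 1 (V != W) on D(V)={5,6,7,8} D(W)={2,3,4,5,6,7}: no change => not a revision
Constraint 2 (W < V) on D(W)={2,3,4,5,6,7} D(V)={5,6,7,8}: no change => not a revision
Constraint 3 (V + X = W) on D(V)={5,6,7,8} D(X)={3,4,6,8} D(W)={2,3,4,5,6,7}: V {5,6,7,8}->{}; X {3,4,6,8}->{}; W {2,3,4,5,6,7}->{} => REVISION
Total revisions = 1

Answer: 1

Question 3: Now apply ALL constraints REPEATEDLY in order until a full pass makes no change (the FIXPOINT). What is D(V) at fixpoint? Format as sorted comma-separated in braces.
Answer: {}

Derivation:
pass 0 (initial): D(V)={5,6,7,8}
pass 1: V {5,6,7,8}->{}; W {2,3,4,5,6,7}->{}; X {3,4,6,8}->{}
pass 2: no change
Fixpoint after 2 passes: D(V) = {}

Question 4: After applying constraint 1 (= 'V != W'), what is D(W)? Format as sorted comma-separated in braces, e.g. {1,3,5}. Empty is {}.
Answer: {2,3,4,5,6,7}

Derivation:
Constraint 1 (V != W) on D(V)={5,6,7,8} D(W)={2,3,4,5,6,7}: no change
So after constraint 1: D(W) = {2,3,4,5,6,7}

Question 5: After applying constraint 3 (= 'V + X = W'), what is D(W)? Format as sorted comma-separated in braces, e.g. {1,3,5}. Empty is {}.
Constraint 1 (V != W) on D(V)={5,6,7,8} D(W)={2,3,4,5,6,7}: no change
Constraint 2 (W < V) on D(W)={2,3,4,5,6,7} D(V)={5,6,7,8}: no change
Constraint 3 (V + X = W) on D(V)={5,6,7,8} D(X)={3,4,6,8} D(W)={2,3,4,5,6,7}: V {5,6,7,8}->{}; X {3,4,6,8}->{}; W {2,3,4,5,6,7}->{}
So after constraint 3: D(W) = {}

Answer: {}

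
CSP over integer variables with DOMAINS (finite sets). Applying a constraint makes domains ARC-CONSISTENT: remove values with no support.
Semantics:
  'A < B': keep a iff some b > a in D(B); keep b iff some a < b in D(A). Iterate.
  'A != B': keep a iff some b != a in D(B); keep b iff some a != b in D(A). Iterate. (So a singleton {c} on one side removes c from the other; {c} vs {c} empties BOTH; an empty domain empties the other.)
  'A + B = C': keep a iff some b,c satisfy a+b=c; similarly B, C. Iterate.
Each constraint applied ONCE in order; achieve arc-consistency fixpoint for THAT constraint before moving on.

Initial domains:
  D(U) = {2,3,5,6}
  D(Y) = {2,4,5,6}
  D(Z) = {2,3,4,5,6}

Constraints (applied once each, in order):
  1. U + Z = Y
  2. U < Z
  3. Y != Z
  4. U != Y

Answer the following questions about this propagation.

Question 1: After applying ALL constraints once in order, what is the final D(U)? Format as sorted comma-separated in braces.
Constraint 1 (U + Z = Y) on D(U)={2,3,5,6} D(Z)={2,3,4,5,6} D(Y)={2,4,5,6}: U {2,3,5,6}->{2,3}; Z {2,3,4,5,6}->{2,3,4}; Y {2,4,5,6}->{4,5,6}
Constraint 2 (U < Z) on D(U)={2,3} D(Z)={2,3,4}: Z {2,3,4}->{3,4}
Constraint 3 (Y != Z) on D(Y)={4,5,6} D(Z)={3,4}: no change
Constraint 4 (U != Y) on D(U)={2,3} D(Y)={4,5,6}: no change
So after all 4 constraints: D(U) = {2,3}

Answer: {2,3}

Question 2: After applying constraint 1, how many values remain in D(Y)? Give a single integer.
Answer: 3

Derivation:
Constraint 1 (U + Z = Y) on D(U)={2,3,5,6} D(Z)={2,3,4,5,6} D(Y)={2,4,5,6}: U {2,3,5,6}->{2,3}; Z {2,3,4,5,6}->{2,3,4}; Y {2,4,5,6}->{4,5,6}
So after constraint 1: D(Y)={4,5,6}, size = 3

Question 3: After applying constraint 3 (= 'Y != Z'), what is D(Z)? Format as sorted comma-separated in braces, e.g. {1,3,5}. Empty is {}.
Constraint 1 (U + Z = Y) on D(U)={2,3,5,6} D(Z)={2,3,4,5,6} D(Y)={2,4,5,6}: U {2,3,5,6}->{2,3}; Z {2,3,4,5,6}->{2,3,4}; Y {2,4,5,6}->{4,5,6}
Constraint 2 (U < Z) on D(U)={2,3} D(Z)={2,3,4}: Z {2,3,4}->{3,4}
Constraint 3 (Y != Z) on D(Y)={4,5,6} D(Z)={3,4}: no change
So after constraint 3: D(Z) = {3,4}

Answer: {3,4}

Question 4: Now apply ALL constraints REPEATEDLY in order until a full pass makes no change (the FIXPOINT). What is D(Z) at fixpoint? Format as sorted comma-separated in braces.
pass 0 (initial): D(Z)={2,3,4,5,6}
pass 1: U {2,3,5,6}->{2,3}; Y {2,4,5,6}->{4,5,6}; Z {2,3,4,5,6}->{3,4}
pass 2: Y {4,5,6}->{5,6}
pass 3: no change
Fixpoint after 3 passes: D(Z) = {3,4}

Answer: {3,4}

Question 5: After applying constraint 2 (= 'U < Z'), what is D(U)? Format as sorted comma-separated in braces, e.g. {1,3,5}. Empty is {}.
Answer: {2,3}

Derivation:
Constraint 1 (U + Z = Y) on D(U)={2,3,5,6} D(Z)={2,3,4,5,6} D(Y)={2,4,5,6}: U {2,3,5,6}->{2,3}; Z {2,3,4,5,6}->{2,3,4}; Y {2,4,5,6}->{4,5,6}
Constraint 2 (U < Z) on D(U)={2,3} D(Z)={2,3,4}: Z {2,3,4}->{3,4}
So after constraint 2: D(U) = {2,3}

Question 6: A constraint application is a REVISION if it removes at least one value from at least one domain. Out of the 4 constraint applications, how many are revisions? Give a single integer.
Answer: 2

Derivation:
Constraint 1 (U + Z = Y) on D(U)={2,3,5,6} D(Z)={2,3,4,5,6} D(Y)={2,4,5,6}: U {2,3,5,6}->{2,3}; Z {2,3,4,5,6}->{2,3,4}; Y {2,4,5,6}->{4,5,6} => REVISION
Constraint 2 (U < Z) on D(U)={2,3} D(Z)={2,3,4}: Z {2,3,4}->{3,4} => REVISION
Constraint 3 (Y != Z) on D(Y)={4,5,6} D(Z)={3,4}: no change => not a revision
Constraint 4 (U != Y) on D(U)={2,3} D(Y)={4,5,6}: no change => not a revision
Total revisions = 2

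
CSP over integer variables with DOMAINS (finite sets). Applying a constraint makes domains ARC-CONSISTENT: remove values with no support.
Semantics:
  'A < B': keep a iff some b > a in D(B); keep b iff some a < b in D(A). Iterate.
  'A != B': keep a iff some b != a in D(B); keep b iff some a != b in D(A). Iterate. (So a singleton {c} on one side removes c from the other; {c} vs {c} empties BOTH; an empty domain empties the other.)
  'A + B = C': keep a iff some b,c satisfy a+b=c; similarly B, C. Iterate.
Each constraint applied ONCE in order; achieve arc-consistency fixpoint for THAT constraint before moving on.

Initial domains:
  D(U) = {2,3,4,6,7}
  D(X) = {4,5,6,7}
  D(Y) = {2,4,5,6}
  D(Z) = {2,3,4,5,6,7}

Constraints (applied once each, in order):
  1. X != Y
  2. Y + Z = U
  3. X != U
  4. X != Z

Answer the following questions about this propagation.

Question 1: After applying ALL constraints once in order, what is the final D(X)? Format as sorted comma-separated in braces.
Constraint 1 (X != Y) on D(X)={4,5,6,7} D(Y)={2,4,5,6}: no change
Constraint 2 (Y + Z = U) on D(Y)={2,4,5,6} D(Z)={2,3,4,5,6,7} D(U)={2,3,4,6,7}: Y {2,4,5,6}->{2,4,5}; Z {2,3,4,5,6,7}->{2,3,4,5}; U {2,3,4,6,7}->{4,6,7}
Constraint 3 (X != U) on D(X)={4,5,6,7} D(U)={4,6,7}: no change
Constraint 4 (X != Z) on D(X)={4,5,6,7} D(Z)={2,3,4,5}: no change
So after all 4 constraints: D(X) = {4,5,6,7}

Answer: {4,5,6,7}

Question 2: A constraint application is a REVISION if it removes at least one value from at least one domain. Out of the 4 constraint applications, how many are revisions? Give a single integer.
Constraint 1 (X != Y) on D(X)={4,5,6,7} D(Y)={2,4,5,6}: no change => not a revision
Constraint 2 (Y + Z = U) on D(Y)={2,4,5,6} D(Z)={2,3,4,5,6,7} D(U)={2,3,4,6,7}: Y {2,4,5,6}->{2,4,5}; Z {2,3,4,5,6,7}->{2,3,4,5}; U {2,3,4,6,7}->{4,6,7} => REVISION
Constraint 3 (X != U) on D(X)={4,5,6,7} D(U)={4,6,7}: no change => not a revision
Constraint 4 (X != Z) on D(X)={4,5,6,7} D(Z)={2,3,4,5}: no change => not a revision
Total revisions = 1

Answer: 1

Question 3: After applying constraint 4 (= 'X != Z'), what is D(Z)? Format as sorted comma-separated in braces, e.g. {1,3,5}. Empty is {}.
Constraint 1 (X != Y) on D(X)={4,5,6,7} D(Y)={2,4,5,6}: no change
Constraint 2 (Y + Z = U) on D(Y)={2,4,5,6} D(Z)={2,3,4,5,6,7} D(U)={2,3,4,6,7}: Y {2,4,5,6}->{2,4,5}; Z {2,3,4,5,6,7}->{2,3,4,5}; U {2,3,4,6,7}->{4,6,7}
Constraint 3 (X != U) on D(X)={4,5,6,7} D(U)={4,6,7}: no change
Constraint 4 (X != Z) on D(X)={4,5,6,7} D(Z)={2,3,4,5}: no change
So after constraint 4: D(Z) = {2,3,4,5}

Answer: {2,3,4,5}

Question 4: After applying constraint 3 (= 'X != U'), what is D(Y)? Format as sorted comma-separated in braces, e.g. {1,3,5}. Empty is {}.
Answer: {2,4,5}

Derivation:
Constraint 1 (X != Y) on D(X)={4,5,6,7} D(Y)={2,4,5,6}: no change
Constraint 2 (Y + Z = U) on D(Y)={2,4,5,6} D(Z)={2,3,4,5,6,7} D(U)={2,3,4,6,7}: Y {2,4,5,6}->{2,4,5}; Z {2,3,4,5,6,7}->{2,3,4,5}; U {2,3,4,6,7}->{4,6,7}
Constraint 3 (X != U) on D(X)={4,5,6,7} D(U)={4,6,7}: no change
So after constraint 3: D(Y) = {2,4,5}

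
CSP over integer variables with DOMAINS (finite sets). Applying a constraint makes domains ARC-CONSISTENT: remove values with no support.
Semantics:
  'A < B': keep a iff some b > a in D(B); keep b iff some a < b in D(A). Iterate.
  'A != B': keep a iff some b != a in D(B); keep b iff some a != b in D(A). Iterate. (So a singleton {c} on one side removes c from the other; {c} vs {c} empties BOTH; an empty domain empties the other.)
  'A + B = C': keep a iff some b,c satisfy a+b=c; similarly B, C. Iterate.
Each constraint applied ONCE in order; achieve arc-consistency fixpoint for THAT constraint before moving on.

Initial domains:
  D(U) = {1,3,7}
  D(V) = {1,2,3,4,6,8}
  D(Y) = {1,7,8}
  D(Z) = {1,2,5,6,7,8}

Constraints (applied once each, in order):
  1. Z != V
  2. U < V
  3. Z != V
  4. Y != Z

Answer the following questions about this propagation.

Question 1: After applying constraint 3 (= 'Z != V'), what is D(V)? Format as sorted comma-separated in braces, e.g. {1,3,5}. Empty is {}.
Constraint 1 (Z != V) on D(Z)={1,2,5,6,7,8} D(V)={1,2,3,4,6,8}: no change
Constraint 2 (U < V) on D(U)={1,3,7} D(V)={1,2,3,4,6,8}: V {1,2,3,4,6,8}->{2,3,4,6,8}
Constraint 3 (Z != V) on D(Z)={1,2,5,6,7,8} D(V)={2,3,4,6,8}: no change
So after constraint 3: D(V) = {2,3,4,6,8}

Answer: {2,3,4,6,8}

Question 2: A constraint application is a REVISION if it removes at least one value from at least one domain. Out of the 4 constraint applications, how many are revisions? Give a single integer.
Constraint 1 (Z != V) on D(Z)={1,2,5,6,7,8} D(V)={1,2,3,4,6,8}: no change => not a revision
Constraint 2 (U < V) on D(U)={1,3,7} D(V)={1,2,3,4,6,8}: V {1,2,3,4,6,8}->{2,3,4,6,8} => REVISION
Constraint 3 (Z != V) on D(Z)={1,2,5,6,7,8} D(V)={2,3,4,6,8}: no change => not a revision
Constraint 4 (Y != Z) on D(Y)={1,7,8} D(Z)={1,2,5,6,7,8}: no change => not a revision
Total revisions = 1

Answer: 1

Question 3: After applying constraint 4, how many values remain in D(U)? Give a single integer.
Constraint 1 (Z != V) on D(Z)={1,2,5,6,7,8} D(V)={1,2,3,4,6,8}: no change
Constraint 2 (U < V) on D(U)={1,3,7} D(V)={1,2,3,4,6,8}: V {1,2,3,4,6,8}->{2,3,4,6,8}
Constraint 3 (Z != V) on D(Z)={1,2,5,6,7,8} D(V)={2,3,4,6,8}: no change
Constraint 4 (Y != Z) on D(Y)={1,7,8} D(Z)={1,2,5,6,7,8}: no change
So after constraint 4: D(U)={1,3,7}, size = 3

Answer: 3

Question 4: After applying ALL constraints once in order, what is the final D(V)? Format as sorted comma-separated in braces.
Answer: {2,3,4,6,8}

Derivation:
Constraint 1 (Z != V) on D(Z)={1,2,5,6,7,8} D(V)={1,2,3,4,6,8}: no change
Constraint 2 (U < V) on D(U)={1,3,7} D(V)={1,2,3,4,6,8}: V {1,2,3,4,6,8}->{2,3,4,6,8}
Constraint 3 (Z != V) on D(Z)={1,2,5,6,7,8} D(V)={2,3,4,6,8}: no change
Constraint 4 (Y != Z) on D(Y)={1,7,8} D(Z)={1,2,5,6,7,8}: no change
So after all 4 constraints: D(V) = {2,3,4,6,8}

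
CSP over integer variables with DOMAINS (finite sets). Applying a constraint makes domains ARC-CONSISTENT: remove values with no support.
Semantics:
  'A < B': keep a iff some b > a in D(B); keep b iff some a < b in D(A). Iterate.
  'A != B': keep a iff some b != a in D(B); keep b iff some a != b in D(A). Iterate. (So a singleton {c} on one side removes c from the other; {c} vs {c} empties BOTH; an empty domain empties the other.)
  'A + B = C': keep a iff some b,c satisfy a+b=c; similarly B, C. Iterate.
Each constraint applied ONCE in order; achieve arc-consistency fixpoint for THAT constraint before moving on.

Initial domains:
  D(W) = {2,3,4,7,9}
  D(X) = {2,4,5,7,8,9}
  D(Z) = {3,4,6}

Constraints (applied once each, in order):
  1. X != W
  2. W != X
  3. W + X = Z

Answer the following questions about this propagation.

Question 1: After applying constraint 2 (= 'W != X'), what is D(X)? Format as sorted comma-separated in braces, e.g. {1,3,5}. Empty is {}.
Answer: {2,4,5,7,8,9}

Derivation:
Constraint 1 (X != W) on D(X)={2,4,5,7,8,9} D(W)={2,3,4,7,9}: no change
Constraint 2 (W != X) on D(W)={2,3,4,7,9} D(X)={2,4,5,7,8,9}: no change
So after constraint 2: D(X) = {2,4,5,7,8,9}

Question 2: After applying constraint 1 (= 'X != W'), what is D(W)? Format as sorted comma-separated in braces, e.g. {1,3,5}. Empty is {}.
Constraint 1 (X != W) on D(X)={2,4,5,7,8,9} D(W)={2,3,4,7,9}: no change
So after constraint 1: D(W) = {2,3,4,7,9}

Answer: {2,3,4,7,9}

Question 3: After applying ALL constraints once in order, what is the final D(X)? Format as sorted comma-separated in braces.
Constraint 1 (X != W) on D(X)={2,4,5,7,8,9} D(W)={2,3,4,7,9}: no change
Constraint 2 (W != X) on D(W)={2,3,4,7,9} D(X)={2,4,5,7,8,9}: no change
Constraint 3 (W + X = Z) on D(W)={2,3,4,7,9} D(X)={2,4,5,7,8,9} D(Z)={3,4,6}: W {2,3,4,7,9}->{2,4}; X {2,4,5,7,8,9}->{2,4}; Z {3,4,6}->{4,6}
So after all 3 constraints: D(X) = {2,4}

Answer: {2,4}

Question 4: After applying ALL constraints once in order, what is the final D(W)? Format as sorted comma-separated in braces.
Constraint 1 (X != W) on D(X)={2,4,5,7,8,9} D(W)={2,3,4,7,9}: no change
Constraint 2 (W != X) on D(W)={2,3,4,7,9} D(X)={2,4,5,7,8,9}: no change
Constraint 3 (W + X = Z) on D(W)={2,3,4,7,9} D(X)={2,4,5,7,8,9} D(Z)={3,4,6}: W {2,3,4,7,9}->{2,4}; X {2,4,5,7,8,9}->{2,4}; Z {3,4,6}->{4,6}
So after all 3 constraints: D(W) = {2,4}

Answer: {2,4}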